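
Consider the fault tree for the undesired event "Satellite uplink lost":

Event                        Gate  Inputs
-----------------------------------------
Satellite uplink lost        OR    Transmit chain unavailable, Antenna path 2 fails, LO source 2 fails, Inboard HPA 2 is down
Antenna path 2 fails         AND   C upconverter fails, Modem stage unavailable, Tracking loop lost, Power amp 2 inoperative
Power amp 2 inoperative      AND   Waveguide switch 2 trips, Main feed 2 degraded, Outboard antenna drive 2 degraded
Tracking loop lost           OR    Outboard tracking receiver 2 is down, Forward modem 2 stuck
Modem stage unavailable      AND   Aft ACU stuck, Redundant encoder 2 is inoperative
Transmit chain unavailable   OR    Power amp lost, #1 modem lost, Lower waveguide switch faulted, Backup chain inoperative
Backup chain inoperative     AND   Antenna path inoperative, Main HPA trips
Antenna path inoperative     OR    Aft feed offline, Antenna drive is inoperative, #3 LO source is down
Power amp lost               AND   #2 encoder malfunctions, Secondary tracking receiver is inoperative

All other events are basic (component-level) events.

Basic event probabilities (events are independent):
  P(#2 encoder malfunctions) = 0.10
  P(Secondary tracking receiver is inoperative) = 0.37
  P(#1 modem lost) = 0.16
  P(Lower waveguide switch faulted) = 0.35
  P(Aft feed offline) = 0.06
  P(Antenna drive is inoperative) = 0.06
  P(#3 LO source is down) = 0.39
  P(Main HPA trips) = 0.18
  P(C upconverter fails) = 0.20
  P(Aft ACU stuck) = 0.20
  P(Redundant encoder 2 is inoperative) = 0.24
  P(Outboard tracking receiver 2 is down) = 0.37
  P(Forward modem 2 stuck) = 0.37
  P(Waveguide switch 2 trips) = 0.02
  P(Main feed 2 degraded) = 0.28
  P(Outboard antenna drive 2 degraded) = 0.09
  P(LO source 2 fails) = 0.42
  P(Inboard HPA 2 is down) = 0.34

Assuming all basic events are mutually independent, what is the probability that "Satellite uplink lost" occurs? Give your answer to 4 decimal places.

0.8154

P(Power amp lost) [AND] = 0.10 × 0.37 = 0.037000
P(Antenna path inoperative) [OR] = 1 − (1−0.06) × (1−0.06) × (1−0.39) = 0.461004
P(Backup chain inoperative) [AND] = 0.461004 × 0.18 = 0.082981
P(Transmit chain unavailable) [OR] = 1 − (1−0.037000) × (1−0.16) × (1−0.35) × (1−0.082981) = 0.517833
P(Modem stage unavailable) [AND] = 0.20 × 0.24 = 0.048000
P(Tracking loop lost) [OR] = 1 − (1−0.37) × (1−0.37) = 0.603100
P(Power amp 2 inoperative) [AND] = 0.02 × 0.28 × 0.09 = 0.000504
P(Antenna path 2 fails) [AND] = 0.20 × 0.048000 × 0.603100 × 0.000504 = 0.000003
P(Satellite uplink lost) [OR] = 1 − (1−0.517833) × (1−0.000003) × (1−0.42) × (1−0.34) = 0.815427
Rounded to 4 decimal places: P(Satellite uplink lost) ≈ 0.8154.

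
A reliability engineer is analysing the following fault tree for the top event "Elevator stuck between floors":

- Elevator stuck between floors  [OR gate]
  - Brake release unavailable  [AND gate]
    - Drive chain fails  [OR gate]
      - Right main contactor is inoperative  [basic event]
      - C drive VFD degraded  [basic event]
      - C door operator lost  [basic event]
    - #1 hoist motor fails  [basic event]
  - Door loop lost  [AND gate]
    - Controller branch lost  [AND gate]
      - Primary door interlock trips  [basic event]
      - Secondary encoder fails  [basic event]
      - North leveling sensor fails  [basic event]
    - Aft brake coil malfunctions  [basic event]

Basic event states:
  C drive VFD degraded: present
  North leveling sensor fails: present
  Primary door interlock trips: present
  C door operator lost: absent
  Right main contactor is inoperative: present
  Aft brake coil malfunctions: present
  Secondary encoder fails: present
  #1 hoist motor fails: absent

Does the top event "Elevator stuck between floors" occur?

Drive chain fails [OR]: Right main contactor is inoperative=occurs, C drive VFD degraded=occurs, C door operator lost=not → at least one input occurs → occurs.
Brake release unavailable [AND]: Drive chain fails=occurs, #1 hoist motor fails=not → not all inputs occur → does not occur.
Controller branch lost [AND]: Primary door interlock trips=occurs, Secondary encoder fails=occurs, North leveling sensor fails=occurs → all inputs occur → occurs.
Door loop lost [AND]: Controller branch lost=occurs, Aft brake coil malfunctions=occurs → all inputs occur → occurs.
Elevator stuck between floors [OR]: Brake release unavailable=not, Door loop lost=occurs → at least one input occurs → occurs.

Yes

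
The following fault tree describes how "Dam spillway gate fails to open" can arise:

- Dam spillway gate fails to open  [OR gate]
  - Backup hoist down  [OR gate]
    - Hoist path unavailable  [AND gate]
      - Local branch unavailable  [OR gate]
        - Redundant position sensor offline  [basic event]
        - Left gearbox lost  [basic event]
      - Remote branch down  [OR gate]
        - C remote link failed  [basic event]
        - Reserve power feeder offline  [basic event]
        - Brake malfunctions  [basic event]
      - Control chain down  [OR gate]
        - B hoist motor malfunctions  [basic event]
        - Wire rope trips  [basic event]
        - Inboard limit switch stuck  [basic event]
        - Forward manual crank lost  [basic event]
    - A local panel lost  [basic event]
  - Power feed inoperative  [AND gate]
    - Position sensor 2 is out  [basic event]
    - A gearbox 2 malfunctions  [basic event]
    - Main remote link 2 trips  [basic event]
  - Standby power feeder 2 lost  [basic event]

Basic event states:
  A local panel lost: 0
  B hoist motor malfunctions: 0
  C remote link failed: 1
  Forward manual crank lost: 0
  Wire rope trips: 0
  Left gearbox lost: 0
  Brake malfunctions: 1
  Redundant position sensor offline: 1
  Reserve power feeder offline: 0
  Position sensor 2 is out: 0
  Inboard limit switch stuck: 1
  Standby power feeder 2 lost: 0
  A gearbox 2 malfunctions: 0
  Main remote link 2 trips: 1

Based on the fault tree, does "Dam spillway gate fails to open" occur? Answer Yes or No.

Yes

Local branch unavailable [OR]: Redundant position sensor offline=occurs, Left gearbox lost=not → at least one input occurs → occurs.
Remote branch down [OR]: C remote link failed=occurs, Reserve power feeder offline=not, Brake malfunctions=occurs → at least one input occurs → occurs.
Control chain down [OR]: B hoist motor malfunctions=not, Wire rope trips=not, Inboard limit switch stuck=occurs, Forward manual crank lost=not → at least one input occurs → occurs.
Hoist path unavailable [AND]: Local branch unavailable=occurs, Remote branch down=occurs, Control chain down=occurs → all inputs occur → occurs.
Backup hoist down [OR]: Hoist path unavailable=occurs, A local panel lost=not → at least one input occurs → occurs.
Power feed inoperative [AND]: Position sensor 2 is out=not, A gearbox 2 malfunctions=not, Main remote link 2 trips=occurs → not all inputs occur → does not occur.
Dam spillway gate fails to open [OR]: Backup hoist down=occurs, Power feed inoperative=not, Standby power feeder 2 lost=not → at least one input occurs → occurs.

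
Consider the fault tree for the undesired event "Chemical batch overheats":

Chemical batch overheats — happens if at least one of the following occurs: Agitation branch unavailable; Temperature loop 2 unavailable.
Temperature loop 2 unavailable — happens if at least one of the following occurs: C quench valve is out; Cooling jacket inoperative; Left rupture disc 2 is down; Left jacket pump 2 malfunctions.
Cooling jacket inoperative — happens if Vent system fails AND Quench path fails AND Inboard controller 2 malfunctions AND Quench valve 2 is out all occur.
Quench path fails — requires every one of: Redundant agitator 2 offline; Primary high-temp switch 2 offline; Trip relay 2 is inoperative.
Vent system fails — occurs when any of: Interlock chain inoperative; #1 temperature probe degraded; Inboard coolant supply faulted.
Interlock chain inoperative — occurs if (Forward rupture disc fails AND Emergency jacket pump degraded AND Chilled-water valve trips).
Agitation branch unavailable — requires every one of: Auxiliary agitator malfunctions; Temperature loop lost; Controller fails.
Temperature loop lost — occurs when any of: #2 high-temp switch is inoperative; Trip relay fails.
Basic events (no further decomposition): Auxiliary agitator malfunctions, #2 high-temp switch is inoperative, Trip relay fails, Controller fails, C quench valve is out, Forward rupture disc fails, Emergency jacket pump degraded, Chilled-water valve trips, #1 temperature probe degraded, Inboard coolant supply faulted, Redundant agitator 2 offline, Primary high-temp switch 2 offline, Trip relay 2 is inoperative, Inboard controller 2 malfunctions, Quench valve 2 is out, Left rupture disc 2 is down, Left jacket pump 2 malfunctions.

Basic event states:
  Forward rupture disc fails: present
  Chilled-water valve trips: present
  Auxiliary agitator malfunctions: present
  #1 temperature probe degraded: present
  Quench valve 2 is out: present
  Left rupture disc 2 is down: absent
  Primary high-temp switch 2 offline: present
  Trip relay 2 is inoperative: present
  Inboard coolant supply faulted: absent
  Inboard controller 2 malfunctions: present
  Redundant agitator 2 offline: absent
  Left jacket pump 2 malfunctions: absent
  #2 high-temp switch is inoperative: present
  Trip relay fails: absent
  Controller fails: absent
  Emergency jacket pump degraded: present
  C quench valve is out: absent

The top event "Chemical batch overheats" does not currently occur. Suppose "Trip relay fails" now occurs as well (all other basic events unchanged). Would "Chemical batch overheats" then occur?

Counterfactual: set "Trip relay fails" to occurred.
Temperature loop lost [OR]: #2 high-temp switch is inoperative=occurs, Trip relay fails=occurs → at least one input occurs → occurs.
Agitation branch unavailable [AND]: Auxiliary agitator malfunctions=occurs, Temperature loop lost=occurs, Controller fails=not → not all inputs occur → does not occur.
Interlock chain inoperative [AND]: Forward rupture disc fails=occurs, Emergency jacket pump degraded=occurs, Chilled-water valve trips=occurs → all inputs occur → occurs.
Vent system fails [OR]: Interlock chain inoperative=occurs, #1 temperature probe degraded=occurs, Inboard coolant supply faulted=not → at least one input occurs → occurs.
Quench path fails [AND]: Redundant agitator 2 offline=not, Primary high-temp switch 2 offline=occurs, Trip relay 2 is inoperative=occurs → not all inputs occur → does not occur.
Cooling jacket inoperative [AND]: Vent system fails=occurs, Quench path fails=not, Inboard controller 2 malfunctions=occurs, Quench valve 2 is out=occurs → not all inputs occur → does not occur.
Temperature loop 2 unavailable [OR]: C quench valve is out=not, Cooling jacket inoperative=not, Left rupture disc 2 is down=not, Left jacket pump 2 malfunctions=not → no input occurs → does not occur.
Chemical batch overheats [OR]: Agitation branch unavailable=not, Temperature loop 2 unavailable=not → no input occurs → does not occur.

No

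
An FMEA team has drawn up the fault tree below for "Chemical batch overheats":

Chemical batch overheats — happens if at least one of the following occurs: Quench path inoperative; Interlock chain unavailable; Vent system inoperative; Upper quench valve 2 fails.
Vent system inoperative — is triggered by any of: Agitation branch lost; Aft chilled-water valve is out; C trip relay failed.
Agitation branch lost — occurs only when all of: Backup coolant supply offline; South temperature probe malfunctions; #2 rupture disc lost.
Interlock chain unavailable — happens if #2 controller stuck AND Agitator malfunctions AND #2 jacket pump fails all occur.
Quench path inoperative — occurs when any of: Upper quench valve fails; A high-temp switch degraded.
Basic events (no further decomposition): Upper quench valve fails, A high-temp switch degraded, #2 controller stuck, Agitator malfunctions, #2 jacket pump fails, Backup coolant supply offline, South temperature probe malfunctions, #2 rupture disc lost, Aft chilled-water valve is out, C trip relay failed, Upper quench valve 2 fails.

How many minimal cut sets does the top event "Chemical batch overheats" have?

Quench path inoperative [OR]: union of children's cut sets → 2 cut set(s).
Interlock chain unavailable [AND]: one cut set from each child combined → 1 × 1 × 1 = 1 cut set(s).
Agitation branch lost [AND]: one cut set from each child combined → 1 × 1 × 1 = 1 cut set(s).
Vent system inoperative [OR]: union of children's cut sets → 3 cut set(s).
Chemical batch overheats [OR]: union of children's cut sets → 7 cut set(s).
Minimal cut sets: {Upper quench valve fails}; {A high-temp switch degraded}; {#2 controller stuck, #2 jacket pump fails, Agitator malfunctions}; {#2 rupture disc lost, Backup coolant supply offline, South temperature probe malfunctions}; {Aft chilled-water valve is out}; {C trip relay failed}; {Upper quench valve 2 fails}.

7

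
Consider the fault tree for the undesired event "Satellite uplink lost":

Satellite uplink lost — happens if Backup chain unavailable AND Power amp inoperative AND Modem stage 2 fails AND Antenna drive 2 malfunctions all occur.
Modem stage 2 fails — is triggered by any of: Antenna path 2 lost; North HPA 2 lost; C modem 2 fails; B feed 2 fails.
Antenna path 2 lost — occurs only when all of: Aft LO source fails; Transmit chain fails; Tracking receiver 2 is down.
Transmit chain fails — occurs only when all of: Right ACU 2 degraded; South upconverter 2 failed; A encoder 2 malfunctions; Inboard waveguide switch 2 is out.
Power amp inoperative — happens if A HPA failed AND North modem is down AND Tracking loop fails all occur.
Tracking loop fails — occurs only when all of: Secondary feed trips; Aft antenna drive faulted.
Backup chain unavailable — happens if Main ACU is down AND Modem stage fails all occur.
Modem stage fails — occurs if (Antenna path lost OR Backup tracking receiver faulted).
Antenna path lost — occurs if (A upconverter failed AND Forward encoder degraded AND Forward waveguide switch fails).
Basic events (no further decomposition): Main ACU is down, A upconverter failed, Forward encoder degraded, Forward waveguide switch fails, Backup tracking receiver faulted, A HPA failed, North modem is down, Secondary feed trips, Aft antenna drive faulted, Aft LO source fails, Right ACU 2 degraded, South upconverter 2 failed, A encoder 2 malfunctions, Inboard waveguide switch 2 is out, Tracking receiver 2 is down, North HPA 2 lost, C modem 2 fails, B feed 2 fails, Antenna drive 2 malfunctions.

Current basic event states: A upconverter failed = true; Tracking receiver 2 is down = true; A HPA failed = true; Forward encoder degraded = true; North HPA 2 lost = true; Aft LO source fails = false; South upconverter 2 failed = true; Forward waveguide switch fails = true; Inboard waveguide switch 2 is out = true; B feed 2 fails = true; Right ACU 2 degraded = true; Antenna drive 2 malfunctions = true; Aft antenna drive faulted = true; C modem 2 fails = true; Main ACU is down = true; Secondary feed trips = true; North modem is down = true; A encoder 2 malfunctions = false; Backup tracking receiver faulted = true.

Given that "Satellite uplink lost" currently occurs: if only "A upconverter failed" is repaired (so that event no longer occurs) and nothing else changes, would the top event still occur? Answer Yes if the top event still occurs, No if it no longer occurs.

Yes

Counterfactual: set "A upconverter failed" to not occurred.
Antenna path lost [AND]: A upconverter failed=not, Forward encoder degraded=occurs, Forward waveguide switch fails=occurs → not all inputs occur → does not occur.
Modem stage fails [OR]: Antenna path lost=not, Backup tracking receiver faulted=occurs → at least one input occurs → occurs.
Backup chain unavailable [AND]: Main ACU is down=occurs, Modem stage fails=occurs → all inputs occur → occurs.
Tracking loop fails [AND]: Secondary feed trips=occurs, Aft antenna drive faulted=occurs → all inputs occur → occurs.
Power amp inoperative [AND]: A HPA failed=occurs, North modem is down=occurs, Tracking loop fails=occurs → all inputs occur → occurs.
Transmit chain fails [AND]: Right ACU 2 degraded=occurs, South upconverter 2 failed=occurs, A encoder 2 malfunctions=not, Inboard waveguide switch 2 is out=occurs → not all inputs occur → does not occur.
Antenna path 2 lost [AND]: Aft LO source fails=not, Transmit chain fails=not, Tracking receiver 2 is down=occurs → not all inputs occur → does not occur.
Modem stage 2 fails [OR]: Antenna path 2 lost=not, North HPA 2 lost=occurs, C modem 2 fails=occurs, B feed 2 fails=occurs → at least one input occurs → occurs.
Satellite uplink lost [AND]: Backup chain unavailable=occurs, Power amp inoperative=occurs, Modem stage 2 fails=occurs, Antenna drive 2 malfunctions=occurs → all inputs occur → occurs.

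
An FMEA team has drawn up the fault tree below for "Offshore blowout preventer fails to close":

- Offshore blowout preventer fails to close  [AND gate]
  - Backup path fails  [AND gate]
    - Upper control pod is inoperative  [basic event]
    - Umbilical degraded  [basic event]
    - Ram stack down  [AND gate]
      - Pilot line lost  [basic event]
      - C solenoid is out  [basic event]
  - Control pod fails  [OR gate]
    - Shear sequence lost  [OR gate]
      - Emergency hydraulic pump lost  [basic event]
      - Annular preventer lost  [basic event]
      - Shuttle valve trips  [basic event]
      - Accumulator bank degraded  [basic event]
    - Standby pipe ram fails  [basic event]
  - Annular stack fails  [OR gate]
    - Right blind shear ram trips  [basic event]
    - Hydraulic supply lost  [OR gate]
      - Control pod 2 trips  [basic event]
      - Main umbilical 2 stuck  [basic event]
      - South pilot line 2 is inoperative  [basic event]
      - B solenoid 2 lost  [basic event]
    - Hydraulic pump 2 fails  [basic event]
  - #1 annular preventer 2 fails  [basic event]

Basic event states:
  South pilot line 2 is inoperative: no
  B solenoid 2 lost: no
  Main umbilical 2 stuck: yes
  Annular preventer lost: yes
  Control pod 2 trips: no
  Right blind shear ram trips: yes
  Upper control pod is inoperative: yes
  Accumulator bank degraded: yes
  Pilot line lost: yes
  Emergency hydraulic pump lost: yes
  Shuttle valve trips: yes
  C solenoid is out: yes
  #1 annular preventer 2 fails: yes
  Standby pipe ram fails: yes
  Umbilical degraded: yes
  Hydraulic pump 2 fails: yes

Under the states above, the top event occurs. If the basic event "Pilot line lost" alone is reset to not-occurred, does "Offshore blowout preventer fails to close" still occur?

No

Counterfactual: set "Pilot line lost" to not occurred.
Ram stack down [AND]: Pilot line lost=not, C solenoid is out=occurs → not all inputs occur → does not occur.
Backup path fails [AND]: Upper control pod is inoperative=occurs, Umbilical degraded=occurs, Ram stack down=not → not all inputs occur → does not occur.
Shear sequence lost [OR]: Emergency hydraulic pump lost=occurs, Annular preventer lost=occurs, Shuttle valve trips=occurs, Accumulator bank degraded=occurs → at least one input occurs → occurs.
Control pod fails [OR]: Shear sequence lost=occurs, Standby pipe ram fails=occurs → at least one input occurs → occurs.
Hydraulic supply lost [OR]: Control pod 2 trips=not, Main umbilical 2 stuck=occurs, South pilot line 2 is inoperative=not, B solenoid 2 lost=not → at least one input occurs → occurs.
Annular stack fails [OR]: Right blind shear ram trips=occurs, Hydraulic supply lost=occurs, Hydraulic pump 2 fails=occurs → at least one input occurs → occurs.
Offshore blowout preventer fails to close [AND]: Backup path fails=not, Control pod fails=occurs, Annular stack fails=occurs, #1 annular preventer 2 fails=occurs → not all inputs occur → does not occur.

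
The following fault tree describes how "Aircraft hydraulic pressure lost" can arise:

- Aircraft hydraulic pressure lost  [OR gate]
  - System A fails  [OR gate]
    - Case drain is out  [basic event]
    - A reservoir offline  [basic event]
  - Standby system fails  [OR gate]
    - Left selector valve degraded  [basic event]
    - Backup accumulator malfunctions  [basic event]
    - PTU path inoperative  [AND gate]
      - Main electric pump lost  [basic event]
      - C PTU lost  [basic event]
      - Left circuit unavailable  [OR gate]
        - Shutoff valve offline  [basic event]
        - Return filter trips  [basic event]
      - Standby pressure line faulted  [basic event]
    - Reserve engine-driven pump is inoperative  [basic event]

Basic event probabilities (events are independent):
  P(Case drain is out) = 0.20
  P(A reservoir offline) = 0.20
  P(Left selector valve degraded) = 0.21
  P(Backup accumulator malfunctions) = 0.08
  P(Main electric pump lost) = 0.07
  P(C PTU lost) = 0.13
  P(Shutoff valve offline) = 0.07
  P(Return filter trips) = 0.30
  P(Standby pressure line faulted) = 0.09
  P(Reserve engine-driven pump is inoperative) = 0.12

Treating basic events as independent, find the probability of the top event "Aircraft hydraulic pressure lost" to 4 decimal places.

0.5908

P(System A fails) [OR] = 1 − (1−0.20) × (1−0.20) = 0.360000
P(Left circuit unavailable) [OR] = 1 − (1−0.07) × (1−0.30) = 0.349000
P(PTU path inoperative) [AND] = 0.07 × 0.13 × 0.349000 × 0.09 = 0.000286
P(Standby system fails) [OR] = 1 − (1−0.21) × (1−0.08) × (1−0.000286) × (1−0.12) = 0.360599
P(Aircraft hydraulic pressure lost) [OR] = 1 − (1−0.360000) × (1−0.360599) = 0.590783
Rounded to 4 decimal places: P(Aircraft hydraulic pressure lost) ≈ 0.5908.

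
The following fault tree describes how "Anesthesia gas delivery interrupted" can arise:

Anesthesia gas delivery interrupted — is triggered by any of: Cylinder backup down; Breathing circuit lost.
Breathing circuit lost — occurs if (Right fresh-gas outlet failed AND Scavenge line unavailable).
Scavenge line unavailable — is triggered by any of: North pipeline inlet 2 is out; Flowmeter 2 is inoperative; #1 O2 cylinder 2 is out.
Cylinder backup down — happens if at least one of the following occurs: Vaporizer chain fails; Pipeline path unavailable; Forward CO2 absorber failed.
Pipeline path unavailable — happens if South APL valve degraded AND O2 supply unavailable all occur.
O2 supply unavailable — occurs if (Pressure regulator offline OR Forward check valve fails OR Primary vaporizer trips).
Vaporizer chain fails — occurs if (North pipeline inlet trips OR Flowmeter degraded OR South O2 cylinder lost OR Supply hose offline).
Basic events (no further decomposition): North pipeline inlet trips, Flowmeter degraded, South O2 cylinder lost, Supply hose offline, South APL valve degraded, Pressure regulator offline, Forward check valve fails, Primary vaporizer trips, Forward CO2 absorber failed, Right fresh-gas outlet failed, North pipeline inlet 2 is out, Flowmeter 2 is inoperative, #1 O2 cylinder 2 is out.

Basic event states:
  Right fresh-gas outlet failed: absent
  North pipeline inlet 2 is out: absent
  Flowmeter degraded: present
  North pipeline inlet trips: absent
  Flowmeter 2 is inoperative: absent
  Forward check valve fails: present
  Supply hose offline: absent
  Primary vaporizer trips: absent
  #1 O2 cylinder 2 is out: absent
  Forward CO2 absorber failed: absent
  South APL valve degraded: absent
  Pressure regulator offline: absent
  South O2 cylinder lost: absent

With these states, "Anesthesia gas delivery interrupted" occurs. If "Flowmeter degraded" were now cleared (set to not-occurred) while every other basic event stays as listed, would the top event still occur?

Counterfactual: set "Flowmeter degraded" to not occurred.
Vaporizer chain fails [OR]: North pipeline inlet trips=not, Flowmeter degraded=not, South O2 cylinder lost=not, Supply hose offline=not → no input occurs → does not occur.
O2 supply unavailable [OR]: Pressure regulator offline=not, Forward check valve fails=occurs, Primary vaporizer trips=not → at least one input occurs → occurs.
Pipeline path unavailable [AND]: South APL valve degraded=not, O2 supply unavailable=occurs → not all inputs occur → does not occur.
Cylinder backup down [OR]: Vaporizer chain fails=not, Pipeline path unavailable=not, Forward CO2 absorber failed=not → no input occurs → does not occur.
Scavenge line unavailable [OR]: North pipeline inlet 2 is out=not, Flowmeter 2 is inoperative=not, #1 O2 cylinder 2 is out=not → no input occurs → does not occur.
Breathing circuit lost [AND]: Right fresh-gas outlet failed=not, Scavenge line unavailable=not → not all inputs occur → does not occur.
Anesthesia gas delivery interrupted [OR]: Cylinder backup down=not, Breathing circuit lost=not → no input occurs → does not occur.

No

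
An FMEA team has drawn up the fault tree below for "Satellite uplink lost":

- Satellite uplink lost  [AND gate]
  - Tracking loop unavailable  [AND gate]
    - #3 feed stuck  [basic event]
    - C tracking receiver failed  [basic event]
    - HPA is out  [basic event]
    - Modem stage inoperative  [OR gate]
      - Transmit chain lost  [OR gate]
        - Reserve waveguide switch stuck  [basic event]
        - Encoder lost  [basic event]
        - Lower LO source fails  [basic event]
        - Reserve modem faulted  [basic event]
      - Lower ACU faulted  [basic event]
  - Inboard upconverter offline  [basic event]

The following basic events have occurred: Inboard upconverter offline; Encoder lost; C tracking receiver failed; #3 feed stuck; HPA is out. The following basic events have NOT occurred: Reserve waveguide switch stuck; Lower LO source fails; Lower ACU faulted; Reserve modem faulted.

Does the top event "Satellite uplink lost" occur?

Transmit chain lost [OR]: Reserve waveguide switch stuck=not, Encoder lost=occurs, Lower LO source fails=not, Reserve modem faulted=not → at least one input occurs → occurs.
Modem stage inoperative [OR]: Transmit chain lost=occurs, Lower ACU faulted=not → at least one input occurs → occurs.
Tracking loop unavailable [AND]: #3 feed stuck=occurs, C tracking receiver failed=occurs, HPA is out=occurs, Modem stage inoperative=occurs → all inputs occur → occurs.
Satellite uplink lost [AND]: Tracking loop unavailable=occurs, Inboard upconverter offline=occurs → all inputs occur → occurs.

Yes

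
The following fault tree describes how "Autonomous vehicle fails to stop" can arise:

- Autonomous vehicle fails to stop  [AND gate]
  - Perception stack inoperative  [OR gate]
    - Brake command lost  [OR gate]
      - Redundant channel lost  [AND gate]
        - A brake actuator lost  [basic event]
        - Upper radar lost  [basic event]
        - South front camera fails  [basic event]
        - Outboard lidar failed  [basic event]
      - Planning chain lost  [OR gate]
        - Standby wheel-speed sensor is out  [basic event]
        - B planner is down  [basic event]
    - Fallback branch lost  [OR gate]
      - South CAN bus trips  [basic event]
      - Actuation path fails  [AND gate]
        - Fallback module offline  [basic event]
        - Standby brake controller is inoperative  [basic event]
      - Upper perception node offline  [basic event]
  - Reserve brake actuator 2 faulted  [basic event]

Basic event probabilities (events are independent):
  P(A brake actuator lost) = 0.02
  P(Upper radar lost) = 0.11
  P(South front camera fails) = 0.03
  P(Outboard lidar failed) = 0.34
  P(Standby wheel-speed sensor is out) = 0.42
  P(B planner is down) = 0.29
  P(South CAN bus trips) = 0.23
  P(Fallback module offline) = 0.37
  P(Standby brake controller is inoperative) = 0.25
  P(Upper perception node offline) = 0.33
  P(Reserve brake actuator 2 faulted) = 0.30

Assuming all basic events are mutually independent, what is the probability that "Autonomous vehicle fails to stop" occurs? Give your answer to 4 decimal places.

0.2422

P(Redundant channel lost) [AND] = 0.02 × 0.11 × 0.03 × 0.34 = 0.000022
P(Planning chain lost) [OR] = 1 − (1−0.42) × (1−0.29) = 0.588200
P(Brake command lost) [OR] = 1 − (1−0.000022) × (1−0.588200) = 0.588209
P(Actuation path fails) [AND] = 0.37 × 0.25 = 0.092500
P(Fallback branch lost) [OR] = 1 − (1−0.23) × (1−0.092500) × (1−0.33) = 0.531821
P(Perception stack inoperative) [OR] = 1 − (1−0.588209) × (1−0.531821) = 0.807208
P(Autonomous vehicle fails to stop) [AND] = 0.807208 × 0.30 = 0.242162
Rounded to 4 decimal places: P(Autonomous vehicle fails to stop) ≈ 0.2422.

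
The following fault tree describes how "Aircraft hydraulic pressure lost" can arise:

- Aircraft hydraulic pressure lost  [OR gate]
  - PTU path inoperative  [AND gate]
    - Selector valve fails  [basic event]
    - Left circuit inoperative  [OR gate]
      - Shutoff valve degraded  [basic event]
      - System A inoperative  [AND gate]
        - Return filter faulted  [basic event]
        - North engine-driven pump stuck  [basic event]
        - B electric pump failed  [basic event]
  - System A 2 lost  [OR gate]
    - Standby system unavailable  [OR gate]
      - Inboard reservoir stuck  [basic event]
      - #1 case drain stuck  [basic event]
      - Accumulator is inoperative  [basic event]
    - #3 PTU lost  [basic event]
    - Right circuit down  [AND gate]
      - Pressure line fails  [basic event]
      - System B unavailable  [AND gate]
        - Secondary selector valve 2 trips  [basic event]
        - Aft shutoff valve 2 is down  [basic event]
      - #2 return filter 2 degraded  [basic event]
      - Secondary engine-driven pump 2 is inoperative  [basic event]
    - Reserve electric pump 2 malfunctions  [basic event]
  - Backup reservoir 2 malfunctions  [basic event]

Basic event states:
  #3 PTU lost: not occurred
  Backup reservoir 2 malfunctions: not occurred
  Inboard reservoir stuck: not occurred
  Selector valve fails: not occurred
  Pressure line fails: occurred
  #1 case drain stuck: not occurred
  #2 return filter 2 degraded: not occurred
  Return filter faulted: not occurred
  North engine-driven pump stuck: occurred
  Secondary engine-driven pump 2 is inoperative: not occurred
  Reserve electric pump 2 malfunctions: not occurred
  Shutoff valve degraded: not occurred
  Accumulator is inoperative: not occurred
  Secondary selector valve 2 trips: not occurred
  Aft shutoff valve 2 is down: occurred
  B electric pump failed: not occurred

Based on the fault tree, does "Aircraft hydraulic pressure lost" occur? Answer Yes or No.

System A inoperative [AND]: Return filter faulted=not, North engine-driven pump stuck=occurs, B electric pump failed=not → not all inputs occur → does not occur.
Left circuit inoperative [OR]: Shutoff valve degraded=not, System A inoperative=not → no input occurs → does not occur.
PTU path inoperative [AND]: Selector valve fails=not, Left circuit inoperative=not → not all inputs occur → does not occur.
Standby system unavailable [OR]: Inboard reservoir stuck=not, #1 case drain stuck=not, Accumulator is inoperative=not → no input occurs → does not occur.
System B unavailable [AND]: Secondary selector valve 2 trips=not, Aft shutoff valve 2 is down=occurs → not all inputs occur → does not occur.
Right circuit down [AND]: Pressure line fails=occurs, System B unavailable=not, #2 return filter 2 degraded=not, Secondary engine-driven pump 2 is inoperative=not → not all inputs occur → does not occur.
System A 2 lost [OR]: Standby system unavailable=not, #3 PTU lost=not, Right circuit down=not, Reserve electric pump 2 malfunctions=not → no input occurs → does not occur.
Aircraft hydraulic pressure lost [OR]: PTU path inoperative=not, System A 2 lost=not, Backup reservoir 2 malfunctions=not → no input occurs → does not occur.

No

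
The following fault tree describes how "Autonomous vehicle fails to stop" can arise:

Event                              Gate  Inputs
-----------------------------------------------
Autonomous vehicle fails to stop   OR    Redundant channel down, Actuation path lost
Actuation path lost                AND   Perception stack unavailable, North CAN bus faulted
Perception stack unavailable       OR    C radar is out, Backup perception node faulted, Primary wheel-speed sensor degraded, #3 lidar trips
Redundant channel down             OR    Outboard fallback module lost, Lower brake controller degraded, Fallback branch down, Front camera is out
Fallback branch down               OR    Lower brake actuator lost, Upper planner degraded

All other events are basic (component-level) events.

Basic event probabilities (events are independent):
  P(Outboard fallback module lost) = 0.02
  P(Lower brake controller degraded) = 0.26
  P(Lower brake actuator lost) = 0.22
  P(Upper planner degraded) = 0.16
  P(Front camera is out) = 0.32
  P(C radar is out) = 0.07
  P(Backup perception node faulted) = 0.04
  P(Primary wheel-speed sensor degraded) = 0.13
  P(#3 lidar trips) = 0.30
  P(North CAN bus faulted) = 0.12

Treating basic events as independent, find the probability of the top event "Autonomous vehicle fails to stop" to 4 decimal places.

P(Fallback branch down) [OR] = 1 − (1−0.22) × (1−0.16) = 0.344800
P(Redundant channel down) [OR] = 1 − (1−0.02) × (1−0.26) × (1−0.344800) × (1−0.32) = 0.676897
P(Perception stack unavailable) [OR] = 1 − (1−0.07) × (1−0.04) × (1−0.13) × (1−0.30) = 0.456285
P(Actuation path lost) [AND] = 0.456285 × 0.12 = 0.054754
P(Autonomous vehicle fails to stop) [OR] = 1 − (1−0.676897) × (1−0.054754) = 0.694588
Rounded to 4 decimal places: P(Autonomous vehicle fails to stop) ≈ 0.6946.

0.6946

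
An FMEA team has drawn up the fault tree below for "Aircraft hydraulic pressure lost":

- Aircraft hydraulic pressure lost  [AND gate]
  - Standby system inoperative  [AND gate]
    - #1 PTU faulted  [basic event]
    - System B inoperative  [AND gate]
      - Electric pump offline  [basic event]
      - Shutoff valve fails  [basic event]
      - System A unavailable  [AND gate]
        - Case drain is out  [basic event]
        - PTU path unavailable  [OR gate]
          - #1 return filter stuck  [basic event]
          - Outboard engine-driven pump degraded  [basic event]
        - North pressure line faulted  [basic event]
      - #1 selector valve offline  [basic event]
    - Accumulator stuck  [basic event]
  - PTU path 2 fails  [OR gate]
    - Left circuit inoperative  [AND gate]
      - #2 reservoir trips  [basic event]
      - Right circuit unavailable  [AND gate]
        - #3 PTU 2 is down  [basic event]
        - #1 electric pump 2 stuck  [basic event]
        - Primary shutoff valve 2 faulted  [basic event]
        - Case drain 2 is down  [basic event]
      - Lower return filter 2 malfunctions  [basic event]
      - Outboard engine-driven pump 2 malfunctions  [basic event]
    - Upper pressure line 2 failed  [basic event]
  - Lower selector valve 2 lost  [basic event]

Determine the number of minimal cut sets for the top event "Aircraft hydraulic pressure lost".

4

PTU path unavailable [OR]: union of children's cut sets → 2 cut set(s).
System A unavailable [AND]: one cut set from each child combined → 1 × 2 × 1 = 2 cut set(s).
System B inoperative [AND]: one cut set from each child combined → 1 × 1 × 2 × 1 = 2 cut set(s).
Standby system inoperative [AND]: one cut set from each child combined → 1 × 2 × 1 = 2 cut set(s).
Right circuit unavailable [AND]: one cut set from each child combined → 1 × 1 × 1 × 1 = 1 cut set(s).
Left circuit inoperative [AND]: one cut set from each child combined → 1 × 1 × 1 × 1 = 1 cut set(s).
PTU path 2 fails [OR]: union of children's cut sets → 2 cut set(s).
Aircraft hydraulic pressure lost [AND]: one cut set from each child combined → 2 × 2 × 1 = 4 cut set(s).
Minimal cut sets: {#1 PTU faulted, #1 electric pump 2 stuck, #1 return filter stuck, #1 selector valve offline, #2 reservoir trips, #3 PTU 2 is down, Accumulator stuck, Case drain 2 is down, Case drain is out, Electric pump offline, Lower return filter 2 malfunctions, Lower selector valve 2 lost, North pressure line faulted, Outboard engine-driven pump 2 malfunctions, Primary shutoff valve 2 faulted, Shutoff valve fails}; {#1 PTU faulted, #1 return filter stuck, #1 selector valve offline, Accumulator stuck, Case drain is out, Electric pump offline, Lower selector valve 2 lost, North pressure line faulted, Shutoff valve fails, Upper pressure line 2 failed}; {#1 PTU faulted, #1 electric pump 2 stuck, #1 selector valve offline, #2 reservoir trips, #3 PTU 2 is down, Accumulator stuck, Case drain 2 is down, Case drain is out, Electric pump offline, Lower return filter 2 malfunctions, Lower selector valve 2 lost, North pressure line faulted, Outboard engine-driven pump 2 malfunctions, Outboard engine-driven pump degraded, Primary shutoff valve 2 faulted, Shutoff valve fails}; {#1 PTU faulted, #1 selector valve offline, Accumulator stuck, Case drain is out, Electric pump offline, Lower selector valve 2 lost, North pressure line faulted, Outboard engine-driven pump degraded, Shutoff valve fails, Upper pressure line 2 failed}.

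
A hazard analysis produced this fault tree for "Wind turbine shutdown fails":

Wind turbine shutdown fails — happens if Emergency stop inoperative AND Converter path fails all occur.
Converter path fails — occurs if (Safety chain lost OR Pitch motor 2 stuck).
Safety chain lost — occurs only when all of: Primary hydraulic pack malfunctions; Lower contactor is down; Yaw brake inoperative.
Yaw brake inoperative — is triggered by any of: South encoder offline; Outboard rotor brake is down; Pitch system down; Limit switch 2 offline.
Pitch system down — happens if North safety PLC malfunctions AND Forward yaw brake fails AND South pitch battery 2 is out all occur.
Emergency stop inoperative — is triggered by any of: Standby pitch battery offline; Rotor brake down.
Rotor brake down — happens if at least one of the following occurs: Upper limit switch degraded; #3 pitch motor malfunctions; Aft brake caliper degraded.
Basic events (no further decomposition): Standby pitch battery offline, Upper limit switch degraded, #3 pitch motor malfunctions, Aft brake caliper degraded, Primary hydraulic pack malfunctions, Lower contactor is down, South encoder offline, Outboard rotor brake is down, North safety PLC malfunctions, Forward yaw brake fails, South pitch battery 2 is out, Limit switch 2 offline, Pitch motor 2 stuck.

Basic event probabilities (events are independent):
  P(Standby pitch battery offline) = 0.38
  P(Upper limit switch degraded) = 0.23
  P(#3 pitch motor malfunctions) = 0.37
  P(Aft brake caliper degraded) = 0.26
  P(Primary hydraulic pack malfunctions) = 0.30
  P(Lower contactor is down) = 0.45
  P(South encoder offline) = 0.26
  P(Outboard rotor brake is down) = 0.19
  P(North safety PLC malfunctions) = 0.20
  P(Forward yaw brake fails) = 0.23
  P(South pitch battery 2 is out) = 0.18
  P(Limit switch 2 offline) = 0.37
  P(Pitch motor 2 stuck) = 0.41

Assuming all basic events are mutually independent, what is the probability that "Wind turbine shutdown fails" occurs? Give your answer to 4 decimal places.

0.3575

P(Rotor brake down) [OR] = 1 − (1−0.23) × (1−0.37) × (1−0.26) = 0.641026
P(Emergency stop inoperative) [OR] = 1 − (1−0.38) × (1−0.641026) = 0.777436
P(Pitch system down) [AND] = 0.20 × 0.23 × 0.18 = 0.008280
P(Yaw brake inoperative) [OR] = 1 − (1−0.26) × (1−0.19) × (1−0.008280) × (1−0.37) = 0.625505
P(Safety chain lost) [AND] = 0.30 × 0.45 × 0.625505 = 0.084443
P(Converter path fails) [OR] = 1 − (1−0.084443) × (1−0.41) = 0.459821
P(Wind turbine shutdown fails) [AND] = 0.777436 × 0.459821 = 0.357481
Rounded to 4 decimal places: P(Wind turbine shutdown fails) ≈ 0.3575.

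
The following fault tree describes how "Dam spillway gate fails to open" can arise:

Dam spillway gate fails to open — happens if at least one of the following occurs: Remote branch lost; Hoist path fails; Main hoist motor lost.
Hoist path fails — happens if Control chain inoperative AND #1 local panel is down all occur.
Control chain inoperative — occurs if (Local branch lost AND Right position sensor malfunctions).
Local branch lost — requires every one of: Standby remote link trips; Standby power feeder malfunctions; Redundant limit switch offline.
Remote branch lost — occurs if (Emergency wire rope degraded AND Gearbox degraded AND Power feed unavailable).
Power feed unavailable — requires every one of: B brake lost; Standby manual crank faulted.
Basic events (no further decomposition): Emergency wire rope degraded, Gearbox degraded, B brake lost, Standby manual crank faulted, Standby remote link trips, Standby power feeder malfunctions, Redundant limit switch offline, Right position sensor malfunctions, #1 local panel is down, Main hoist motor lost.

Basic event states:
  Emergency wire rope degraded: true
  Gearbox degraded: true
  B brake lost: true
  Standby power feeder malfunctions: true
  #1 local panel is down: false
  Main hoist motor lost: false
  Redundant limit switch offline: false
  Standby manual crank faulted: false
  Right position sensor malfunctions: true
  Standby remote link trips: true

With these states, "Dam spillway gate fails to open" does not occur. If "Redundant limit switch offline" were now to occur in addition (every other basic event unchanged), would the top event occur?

Counterfactual: set "Redundant limit switch offline" to occurred.
Power feed unavailable [AND]: B brake lost=occurs, Standby manual crank faulted=not → not all inputs occur → does not occur.
Remote branch lost [AND]: Emergency wire rope degraded=occurs, Gearbox degraded=occurs, Power feed unavailable=not → not all inputs occur → does not occur.
Local branch lost [AND]: Standby remote link trips=occurs, Standby power feeder malfunctions=occurs, Redundant limit switch offline=occurs → all inputs occur → occurs.
Control chain inoperative [AND]: Local branch lost=occurs, Right position sensor malfunctions=occurs → all inputs occur → occurs.
Hoist path fails [AND]: Control chain inoperative=occurs, #1 local panel is down=not → not all inputs occur → does not occur.
Dam spillway gate fails to open [OR]: Remote branch lost=not, Hoist path fails=not, Main hoist motor lost=not → no input occurs → does not occur.

No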